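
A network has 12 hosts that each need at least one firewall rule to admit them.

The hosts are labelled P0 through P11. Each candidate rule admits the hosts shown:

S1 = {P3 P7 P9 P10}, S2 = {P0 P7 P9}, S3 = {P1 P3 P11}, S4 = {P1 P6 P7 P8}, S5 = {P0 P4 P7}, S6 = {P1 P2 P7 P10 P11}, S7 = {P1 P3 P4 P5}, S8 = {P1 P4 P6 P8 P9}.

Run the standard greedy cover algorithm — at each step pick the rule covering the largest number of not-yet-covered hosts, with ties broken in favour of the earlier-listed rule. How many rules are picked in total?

4

Greedy: pick S6 (covers 5 new) → pick S8 (covers 4 new) → pick S7 (covers 2 new) → pick S2 (covers 1 new). Total picks: 4.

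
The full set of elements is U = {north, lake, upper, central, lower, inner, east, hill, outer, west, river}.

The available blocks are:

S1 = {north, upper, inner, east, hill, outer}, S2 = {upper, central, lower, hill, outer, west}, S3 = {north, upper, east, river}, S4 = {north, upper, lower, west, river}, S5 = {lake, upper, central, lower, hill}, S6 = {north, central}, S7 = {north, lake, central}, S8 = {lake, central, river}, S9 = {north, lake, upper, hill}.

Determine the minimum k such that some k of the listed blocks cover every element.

3

Take {S1, S4, S5}. Their union is {north, lake, upper, central, lower, inner, east, hill, outer, west, river}, which is all 11 elements.
Only S1 contains inner, so S1 is forced; the remaining 5 elements need at least 2 more blocks (each remaining block adds at most 3) — so at least 3 blocks are needed, and 3 is optimal.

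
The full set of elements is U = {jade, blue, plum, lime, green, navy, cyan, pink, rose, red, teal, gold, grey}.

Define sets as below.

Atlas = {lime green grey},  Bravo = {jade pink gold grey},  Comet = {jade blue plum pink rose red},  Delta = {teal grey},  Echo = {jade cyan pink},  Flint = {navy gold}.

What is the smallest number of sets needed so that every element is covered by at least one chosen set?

5

Atlas, Comet, Delta, Echo, and Flint cover everything between them: the union {jade, blue, plum, lime, green, navy, cyan, pink, rose, red, teal, gold, grey} is all of U.
No 4 of the 6 sets cover everything (all 15 combinations miss at least one element), so 5 is optimal.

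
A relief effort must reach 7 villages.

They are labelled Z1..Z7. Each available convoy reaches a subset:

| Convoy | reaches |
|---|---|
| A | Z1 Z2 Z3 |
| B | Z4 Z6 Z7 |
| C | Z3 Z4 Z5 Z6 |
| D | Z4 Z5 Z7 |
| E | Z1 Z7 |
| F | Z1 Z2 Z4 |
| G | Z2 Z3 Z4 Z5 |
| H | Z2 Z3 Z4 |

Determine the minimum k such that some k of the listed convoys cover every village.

Take {C, D, F}. Their union is {Z1, Z2, Z3, Z4, Z5, Z6, Z7}, which is all 7 villages.
No 2 of the 8 convoys cover everything (all 28 combinations miss at least one village), so 3 is optimal.

3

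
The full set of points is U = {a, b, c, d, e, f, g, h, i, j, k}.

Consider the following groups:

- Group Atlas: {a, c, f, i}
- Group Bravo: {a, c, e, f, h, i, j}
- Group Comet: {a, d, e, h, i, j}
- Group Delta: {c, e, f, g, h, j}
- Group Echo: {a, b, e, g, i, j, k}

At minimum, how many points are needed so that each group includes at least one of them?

T = {a, f} meets every group (each contains at least one member of T), and |T| = 2.
No single point lies in every group, so at least 2 are needed and 2 is optimal.

2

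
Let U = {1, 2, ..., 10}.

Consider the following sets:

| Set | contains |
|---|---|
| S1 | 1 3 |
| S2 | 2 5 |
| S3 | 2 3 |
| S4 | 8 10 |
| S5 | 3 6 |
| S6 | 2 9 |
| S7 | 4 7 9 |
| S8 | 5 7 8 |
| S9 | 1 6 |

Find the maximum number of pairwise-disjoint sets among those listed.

S1, S2, S4, S7 are pairwise disjoint (S1={1,3}; S2={2,5}; S4={8,10}; S7={4,7,9}).
Every remaining set overlaps one of these, and no 5 of the listed sets are pairwise disjoint, so 4 is the maximum.

4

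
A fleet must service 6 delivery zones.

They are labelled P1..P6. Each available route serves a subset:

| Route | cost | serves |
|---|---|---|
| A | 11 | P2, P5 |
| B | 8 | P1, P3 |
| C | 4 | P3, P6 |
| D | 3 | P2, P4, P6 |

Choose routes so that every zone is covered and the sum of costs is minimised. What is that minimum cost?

A, B, D together cover every zone (A ∪ B ∪ D = {P1, P2, P3, P4, P5, P6}); total cost 11 + 8 + 3 = 22.
No covering selection has total cost below 22.

22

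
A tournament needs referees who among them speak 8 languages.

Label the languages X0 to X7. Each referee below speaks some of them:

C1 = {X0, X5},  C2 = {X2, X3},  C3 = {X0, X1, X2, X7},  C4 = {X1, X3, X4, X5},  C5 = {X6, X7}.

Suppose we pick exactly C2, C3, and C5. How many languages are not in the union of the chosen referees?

Union of C2, C3, C5 = {X0, X1, X2, X3, X6, X7}.
Not covered: X4, X5 — 2 languages.

2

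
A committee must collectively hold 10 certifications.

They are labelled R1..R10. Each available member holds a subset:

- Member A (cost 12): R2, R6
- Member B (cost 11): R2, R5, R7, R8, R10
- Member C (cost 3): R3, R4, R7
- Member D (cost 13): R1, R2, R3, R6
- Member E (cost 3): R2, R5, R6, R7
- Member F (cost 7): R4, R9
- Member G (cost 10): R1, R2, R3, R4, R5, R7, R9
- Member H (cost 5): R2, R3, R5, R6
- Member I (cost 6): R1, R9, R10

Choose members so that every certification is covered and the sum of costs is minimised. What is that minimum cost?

B, C, E, I together cover every certification (B ∪ C ∪ E ∪ I = {R1, R2, R3, R4, R5, R6, R7, R8, R9, R10}); total cost 11 + 3 + 3 + 6 = 23.
No covering selection has total cost below 23.

23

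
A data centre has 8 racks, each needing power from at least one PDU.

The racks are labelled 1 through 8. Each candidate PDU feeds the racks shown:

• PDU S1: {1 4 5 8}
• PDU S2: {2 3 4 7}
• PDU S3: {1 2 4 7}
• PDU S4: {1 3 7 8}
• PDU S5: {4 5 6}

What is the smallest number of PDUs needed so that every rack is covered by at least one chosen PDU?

3

Take {S1, S2, S5}. Their union is {1, 2, 3, 4, 5, 6, 7, 8}, which is all 8 racks.
Only S5 contains 6, so S5 is forced; the remaining 5 racks need at least 2 more PDUs (each remaining PDU adds at most 4) — so at least 3 PDUs are needed, and 3 is optimal.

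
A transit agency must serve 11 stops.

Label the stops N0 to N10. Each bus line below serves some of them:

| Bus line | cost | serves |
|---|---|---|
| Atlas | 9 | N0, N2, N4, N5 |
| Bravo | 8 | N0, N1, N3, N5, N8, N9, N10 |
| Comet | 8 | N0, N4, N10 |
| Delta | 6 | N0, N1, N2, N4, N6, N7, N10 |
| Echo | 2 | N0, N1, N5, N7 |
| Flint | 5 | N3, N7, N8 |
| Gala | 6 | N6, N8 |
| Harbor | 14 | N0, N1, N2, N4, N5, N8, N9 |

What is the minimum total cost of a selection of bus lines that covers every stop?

Bravo, Delta together cover every stop (Bravo ∪ Delta = {N0, N1, N2, N3, N4, N5, N6, N7, N8, N9, N10}); total cost 8 + 6 = 14.
The greedy pick Echo, Delta, Flint, Bravo costs 21; no covering selection beats 14.

14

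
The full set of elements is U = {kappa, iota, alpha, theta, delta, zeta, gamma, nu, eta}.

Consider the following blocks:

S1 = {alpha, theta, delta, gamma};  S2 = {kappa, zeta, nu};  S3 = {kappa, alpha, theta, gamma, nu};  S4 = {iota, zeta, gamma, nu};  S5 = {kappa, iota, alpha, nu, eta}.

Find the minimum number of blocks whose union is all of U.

S1 and S4 and S5 together: S1 ∪ S4 ∪ S5 = {kappa, iota, alpha, theta, delta, zeta, gamma, nu, eta} — every element is covered.
Only S1 contains delta, so S1 is forced; the remaining 5 elements need at least 2 more blocks (each remaining block adds at most 4) — so at least 3 blocks are needed, and 3 is optimal.

3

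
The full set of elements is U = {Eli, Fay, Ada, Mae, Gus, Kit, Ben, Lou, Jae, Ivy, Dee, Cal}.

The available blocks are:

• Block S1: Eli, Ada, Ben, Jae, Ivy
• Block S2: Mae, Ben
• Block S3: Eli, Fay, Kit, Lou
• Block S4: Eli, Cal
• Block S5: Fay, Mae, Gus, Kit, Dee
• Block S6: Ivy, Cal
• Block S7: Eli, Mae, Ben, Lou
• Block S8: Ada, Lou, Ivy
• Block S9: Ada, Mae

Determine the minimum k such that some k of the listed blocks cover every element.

Take {S1, S5, S6, S8}. Their union is {Eli, Fay, Ada, Mae, Gus, Kit, Ben, Lou, Jae, Ivy, Dee, Cal}, which is all 12 elements.
No 3 of the 9 blocks cover everything (all 84 combinations miss at least one element), so 4 is optimal.

4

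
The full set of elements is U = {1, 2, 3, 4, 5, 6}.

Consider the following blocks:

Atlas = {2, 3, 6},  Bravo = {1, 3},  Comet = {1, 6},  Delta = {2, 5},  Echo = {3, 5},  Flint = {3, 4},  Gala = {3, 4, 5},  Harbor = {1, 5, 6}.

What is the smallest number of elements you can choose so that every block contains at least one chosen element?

3

Take H = {3, 5, 6}. Each listed block contains at least one of these, so H is a hitting set of size 3.
The blocks Comet, Delta, Flint are pairwise disjoint, so any hitting set needs a separate element for each — at least 3. Hence 3 is optimal.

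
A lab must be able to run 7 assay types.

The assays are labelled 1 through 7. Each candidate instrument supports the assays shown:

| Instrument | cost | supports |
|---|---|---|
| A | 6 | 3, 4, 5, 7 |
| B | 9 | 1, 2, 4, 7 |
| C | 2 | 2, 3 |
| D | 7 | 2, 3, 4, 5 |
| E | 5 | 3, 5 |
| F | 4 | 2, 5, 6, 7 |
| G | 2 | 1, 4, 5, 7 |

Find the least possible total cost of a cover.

8

C, F, G together cover every assay (C ∪ F ∪ G = {1, 2, 3, 4, 5, 6, 7}); total cost 2 + 4 + 2 = 8.
No covering selection has total cost below 8.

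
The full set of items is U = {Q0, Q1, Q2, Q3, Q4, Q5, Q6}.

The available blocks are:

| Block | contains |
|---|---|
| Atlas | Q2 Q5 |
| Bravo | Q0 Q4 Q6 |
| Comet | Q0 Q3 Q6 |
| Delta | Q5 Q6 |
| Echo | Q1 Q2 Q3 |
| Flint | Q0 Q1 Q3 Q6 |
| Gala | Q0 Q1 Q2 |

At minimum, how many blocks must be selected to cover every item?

Atlas and Bravo and Flint together: Atlas ∪ Bravo ∪ Flint = {Q0, Q1, Q2, Q3, Q4, Q5, Q6} — every item is covered.
Only Bravo contains Q4, so Bravo is forced; the remaining 4 items need at least 2 more blocks (each remaining block adds at most 3) — so at least 3 blocks are needed, and 3 is optimal.

3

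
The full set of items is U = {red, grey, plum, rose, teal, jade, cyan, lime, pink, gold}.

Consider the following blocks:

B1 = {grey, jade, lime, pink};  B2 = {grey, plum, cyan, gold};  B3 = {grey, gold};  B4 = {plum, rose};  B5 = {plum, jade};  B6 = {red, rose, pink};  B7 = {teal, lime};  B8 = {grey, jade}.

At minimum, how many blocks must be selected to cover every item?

4

B2, B5, B6, and B7 cover everything between them: the union {red, grey, plum, rose, teal, jade, cyan, lime, pink, gold} is all of U.
No 3 of the 8 blocks cover everything (all 56 combinations miss at least one item), so 4 is optimal.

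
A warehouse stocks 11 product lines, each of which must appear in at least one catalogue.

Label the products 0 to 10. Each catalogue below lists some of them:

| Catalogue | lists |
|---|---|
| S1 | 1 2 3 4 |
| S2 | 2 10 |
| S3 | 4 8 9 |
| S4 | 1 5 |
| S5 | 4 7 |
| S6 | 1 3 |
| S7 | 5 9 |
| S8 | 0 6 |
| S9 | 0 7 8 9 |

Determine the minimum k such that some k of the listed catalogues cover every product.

S1 and S2 and S4 and S8 and S9 together: S1 ∪ S2 ∪ S4 ∪ S8 ∪ S9 = {0, 1, 2, 3, 4, 5, 6, 7, 8, 9, 10} — every product is covered.
No 4 of the 9 catalogues cover everything (all 126 combinations miss at least one product), so 5 is optimal.

5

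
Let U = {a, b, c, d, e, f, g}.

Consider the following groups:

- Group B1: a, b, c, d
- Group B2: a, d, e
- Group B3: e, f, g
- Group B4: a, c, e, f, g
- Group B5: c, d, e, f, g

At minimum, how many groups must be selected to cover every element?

2

B1 and B4 together: B1 ∪ B4 = {a, b, c, d, e, f, g} — every element is covered.
No single group has all 7 elements (the largest, B4, has 5), so 2 is optimal.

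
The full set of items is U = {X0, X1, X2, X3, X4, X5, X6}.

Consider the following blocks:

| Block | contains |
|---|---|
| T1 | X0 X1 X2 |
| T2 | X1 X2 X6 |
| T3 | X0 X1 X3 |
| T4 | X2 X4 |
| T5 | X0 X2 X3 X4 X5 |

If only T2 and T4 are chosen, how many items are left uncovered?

3

Union of T2, T4 = {X1, X2, X4, X6}.
Not covered: X0, X3, X5 — 3 items.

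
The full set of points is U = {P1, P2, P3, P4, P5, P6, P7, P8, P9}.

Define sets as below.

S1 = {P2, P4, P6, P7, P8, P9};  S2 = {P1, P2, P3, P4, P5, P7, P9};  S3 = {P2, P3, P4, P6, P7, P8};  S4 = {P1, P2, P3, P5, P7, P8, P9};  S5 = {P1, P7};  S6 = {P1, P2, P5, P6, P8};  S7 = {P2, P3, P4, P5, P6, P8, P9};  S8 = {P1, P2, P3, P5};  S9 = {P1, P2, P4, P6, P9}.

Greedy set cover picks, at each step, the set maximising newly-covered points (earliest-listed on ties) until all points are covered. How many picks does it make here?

2

Greedy: pick S2 (covers 7 new) → pick S1 (covers 2 new). Total picks: 2.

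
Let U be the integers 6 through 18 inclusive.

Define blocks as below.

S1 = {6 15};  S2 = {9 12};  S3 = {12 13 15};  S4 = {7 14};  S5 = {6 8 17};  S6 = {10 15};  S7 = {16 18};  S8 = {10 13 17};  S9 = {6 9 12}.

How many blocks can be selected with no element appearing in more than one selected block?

5

S2, S4, S5, S6, S7 are pairwise disjoint (S2={9,12}; S4={7,14}; S5={6,8,17}; S6={10,15}; S7={16,18}).
Every remaining block overlaps one of these, and no 6 of the listed blocks are pairwise disjoint, so 5 is the maximum.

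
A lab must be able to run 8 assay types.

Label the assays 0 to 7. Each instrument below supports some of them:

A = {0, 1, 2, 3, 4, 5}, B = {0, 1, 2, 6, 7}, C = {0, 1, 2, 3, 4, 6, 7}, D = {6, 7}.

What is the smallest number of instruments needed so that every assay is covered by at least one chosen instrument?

Take {A, D}. Their union is {0, 1, 2, 3, 4, 5, 6, 7}, which is all 8 assays.
No single instrument has all 8 assays (the largest, C, has 7), so 2 is optimal.

2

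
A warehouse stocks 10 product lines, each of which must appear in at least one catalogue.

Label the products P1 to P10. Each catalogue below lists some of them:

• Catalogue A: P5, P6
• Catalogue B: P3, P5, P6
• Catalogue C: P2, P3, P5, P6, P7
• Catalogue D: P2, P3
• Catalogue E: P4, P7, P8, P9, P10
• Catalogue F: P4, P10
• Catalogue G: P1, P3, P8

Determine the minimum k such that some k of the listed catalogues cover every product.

3

Take {C, E, G}. Their union is {P1, P2, P3, P4, P5, P6, P7, P8, P9, P10}, which is all 10 products.
Only G contains P1, so G is forced; the remaining 7 products need at least 2 more catalogues (each remaining catalogue adds at most 4) — so at least 3 catalogues are needed, and 3 is optimal.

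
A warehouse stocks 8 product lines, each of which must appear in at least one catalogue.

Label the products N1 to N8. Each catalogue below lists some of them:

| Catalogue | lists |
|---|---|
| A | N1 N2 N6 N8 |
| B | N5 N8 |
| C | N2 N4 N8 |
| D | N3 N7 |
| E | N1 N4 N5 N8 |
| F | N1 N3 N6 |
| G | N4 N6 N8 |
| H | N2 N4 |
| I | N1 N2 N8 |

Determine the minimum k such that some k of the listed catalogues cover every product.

3

Take {A, D, E}. Their union is {N1, N2, N3, N4, N5, N6, N7, N8}, which is all 8 products.
Only D contains N7, so D is forced; the remaining 6 products need at least 2 more catalogues (each remaining catalogue adds at most 4) — so at least 3 catalogues are needed, and 3 is optimal.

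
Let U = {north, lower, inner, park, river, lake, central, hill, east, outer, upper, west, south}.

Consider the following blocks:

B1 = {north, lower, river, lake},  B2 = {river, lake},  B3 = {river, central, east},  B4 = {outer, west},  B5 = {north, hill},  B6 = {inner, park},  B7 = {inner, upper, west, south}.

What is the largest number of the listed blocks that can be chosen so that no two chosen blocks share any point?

B2, B4, B5, B6 are pairwise disjoint (B2={river,lake}; B4={outer,west}; B5={north,hill}; B6={inner,park}).
Every remaining block overlaps one of these, and no 5 of the listed blocks are pairwise disjoint, so 4 is the maximum.

4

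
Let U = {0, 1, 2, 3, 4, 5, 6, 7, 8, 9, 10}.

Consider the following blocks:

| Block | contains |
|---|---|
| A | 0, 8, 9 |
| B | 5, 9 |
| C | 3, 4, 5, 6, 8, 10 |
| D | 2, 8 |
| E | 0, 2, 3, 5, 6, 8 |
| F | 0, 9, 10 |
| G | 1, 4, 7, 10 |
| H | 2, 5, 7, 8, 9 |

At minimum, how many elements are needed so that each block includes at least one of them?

T = {5, 8, 10} meets every block (each contains at least one member of T), and |T| = 3.
The blocks B, D, G are pairwise disjoint, so any hitting set needs a separate element for each — at least 3. Hence 3 is optimal.

3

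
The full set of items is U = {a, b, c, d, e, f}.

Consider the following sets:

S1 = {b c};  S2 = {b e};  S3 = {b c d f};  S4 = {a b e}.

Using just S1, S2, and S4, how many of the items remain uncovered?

Union of S1, S2, S4 = {a, b, c, e}.
Not covered: d, f — 2 items.

2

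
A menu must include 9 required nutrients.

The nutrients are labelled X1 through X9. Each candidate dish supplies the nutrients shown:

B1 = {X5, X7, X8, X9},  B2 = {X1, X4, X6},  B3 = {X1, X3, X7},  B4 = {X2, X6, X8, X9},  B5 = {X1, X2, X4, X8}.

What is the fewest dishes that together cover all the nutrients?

4

Take {B1, B3, B4, B5}. Their union is {X1, X2, X3, X4, X5, X6, X7, X8, X9}, which is all 9 nutrients.
No 3 of the 5 dishes cover everything (all 10 combinations miss at least one nutrient), so 4 is optimal.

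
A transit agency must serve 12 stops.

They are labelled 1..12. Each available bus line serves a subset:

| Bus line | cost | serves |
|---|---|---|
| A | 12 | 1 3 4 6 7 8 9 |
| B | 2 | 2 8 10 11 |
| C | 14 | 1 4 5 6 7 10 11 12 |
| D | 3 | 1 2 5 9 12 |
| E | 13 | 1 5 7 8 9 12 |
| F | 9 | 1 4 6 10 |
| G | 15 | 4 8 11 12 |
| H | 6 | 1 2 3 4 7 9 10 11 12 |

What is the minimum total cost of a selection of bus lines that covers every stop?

17

A, B, D together cover every stop (A ∪ B ∪ D = {1, 2, 3, 4, 5, 6, 7, 8, 9, 10, 11, 12}); total cost 12 + 2 + 3 = 17.
The greedy pick B, D, H, F costs 20; no covering selection beats 17.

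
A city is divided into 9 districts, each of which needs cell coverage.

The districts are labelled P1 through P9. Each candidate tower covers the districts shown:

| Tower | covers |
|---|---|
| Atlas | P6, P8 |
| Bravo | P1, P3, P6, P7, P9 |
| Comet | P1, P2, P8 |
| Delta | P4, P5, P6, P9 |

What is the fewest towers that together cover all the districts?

Bravo and Comet and Delta together: Bravo ∪ Comet ∪ Delta = {P1, P2, P3, P4, P5, P6, P7, P8, P9} — every district is covered.
Only Comet contains P2, so Comet is forced; the remaining 6 districts need at least 2 more towers (each remaining tower adds at most 4) — so at least 3 towers are needed, and 3 is optimal.

3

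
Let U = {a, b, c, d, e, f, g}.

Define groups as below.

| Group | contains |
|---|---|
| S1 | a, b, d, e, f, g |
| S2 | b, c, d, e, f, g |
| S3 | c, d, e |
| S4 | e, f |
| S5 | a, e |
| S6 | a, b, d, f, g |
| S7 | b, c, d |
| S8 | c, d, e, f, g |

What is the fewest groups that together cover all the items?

S1 and S2 together: S1 ∪ S2 = {a, b, c, d, e, f, g} — every item is covered.
No single group has all 7 items (the largest, S1, has 6), so 2 is optimal.

2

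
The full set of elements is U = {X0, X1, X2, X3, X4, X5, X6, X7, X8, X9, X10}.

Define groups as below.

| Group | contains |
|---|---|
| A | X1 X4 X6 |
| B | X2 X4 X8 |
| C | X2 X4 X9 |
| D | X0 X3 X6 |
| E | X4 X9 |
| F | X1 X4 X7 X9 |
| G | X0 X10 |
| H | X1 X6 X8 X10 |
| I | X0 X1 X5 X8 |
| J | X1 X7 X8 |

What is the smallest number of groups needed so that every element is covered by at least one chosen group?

5

B, D, F, G, and I cover everything between them: the union {X0, X1, X2, X3, X4, X5, X6, X7, X8, X9, X10} is all of U.
No 4 of the 10 groups cover everything (all 210 combinations miss at least one element), so 5 is optimal.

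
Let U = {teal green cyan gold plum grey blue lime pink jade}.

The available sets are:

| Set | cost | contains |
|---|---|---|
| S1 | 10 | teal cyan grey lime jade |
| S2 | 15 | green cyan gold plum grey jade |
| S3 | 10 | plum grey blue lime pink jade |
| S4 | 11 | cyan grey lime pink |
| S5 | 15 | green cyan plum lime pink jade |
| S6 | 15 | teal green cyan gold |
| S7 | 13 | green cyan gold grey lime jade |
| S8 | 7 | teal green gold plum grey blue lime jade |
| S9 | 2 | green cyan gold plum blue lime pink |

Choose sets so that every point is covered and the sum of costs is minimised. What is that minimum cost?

9

S8, S9 together cover every point (S8 ∪ S9 = {teal, green, cyan, gold, plum, grey, blue, lime, pink, jade}); total cost 7 + 2 = 9.
No covering selection has total cost below 9.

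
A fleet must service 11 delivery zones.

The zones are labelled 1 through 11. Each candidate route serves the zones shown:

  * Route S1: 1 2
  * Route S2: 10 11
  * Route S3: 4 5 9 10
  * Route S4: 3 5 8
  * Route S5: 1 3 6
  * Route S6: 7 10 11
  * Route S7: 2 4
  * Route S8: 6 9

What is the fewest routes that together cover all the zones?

5

S3 and S4 and S5 and S6 and S7 together: S3 ∪ S4 ∪ S5 ∪ S6 ∪ S7 = {1, 2, 3, 4, 5, 6, 7, 8, 9, 10, 11} — every zone is covered.
No 4 of the 8 routes cover everything (all 70 combinations miss at least one zone), so 5 is optimal.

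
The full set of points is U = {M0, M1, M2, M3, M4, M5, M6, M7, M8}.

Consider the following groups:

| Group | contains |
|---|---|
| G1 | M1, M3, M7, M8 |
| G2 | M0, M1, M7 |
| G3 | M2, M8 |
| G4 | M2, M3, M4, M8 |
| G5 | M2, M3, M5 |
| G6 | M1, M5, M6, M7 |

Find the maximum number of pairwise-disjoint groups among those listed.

G4, G6 are pairwise disjoint (G4={M2,M3,M4,M8}; G6={M1,M5,M6,M7}).
Every remaining group overlaps one of these, and no 3 of the listed groups are pairwise disjoint, so 2 is the maximum.

2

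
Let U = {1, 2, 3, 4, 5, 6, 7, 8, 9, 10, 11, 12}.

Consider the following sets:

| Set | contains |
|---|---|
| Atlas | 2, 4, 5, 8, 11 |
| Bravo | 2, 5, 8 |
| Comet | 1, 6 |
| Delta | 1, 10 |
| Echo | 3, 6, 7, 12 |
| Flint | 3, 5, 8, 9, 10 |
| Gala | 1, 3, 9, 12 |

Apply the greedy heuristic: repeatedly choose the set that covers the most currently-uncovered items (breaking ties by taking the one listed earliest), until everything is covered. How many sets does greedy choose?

Greedy: pick Atlas (covers 5 new) → pick Echo (covers 4 new) → pick Delta (covers 2 new) → pick Flint (covers 1 new). Total picks: 4.

4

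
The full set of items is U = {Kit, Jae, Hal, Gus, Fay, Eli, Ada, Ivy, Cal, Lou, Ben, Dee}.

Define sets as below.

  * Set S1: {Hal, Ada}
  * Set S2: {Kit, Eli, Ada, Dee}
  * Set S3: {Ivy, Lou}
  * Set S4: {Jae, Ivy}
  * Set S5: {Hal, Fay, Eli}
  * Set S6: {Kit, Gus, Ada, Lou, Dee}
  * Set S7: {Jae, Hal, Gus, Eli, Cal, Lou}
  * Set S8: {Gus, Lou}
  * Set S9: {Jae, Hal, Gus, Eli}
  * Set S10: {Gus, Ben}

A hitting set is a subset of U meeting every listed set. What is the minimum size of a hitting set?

4

Take H = {Hal, Gus, Ivy, Dee}. Each listed set contains at least one of these, so H is a hitting set of size 4.
No choice of 3 items meets every set, so 4 is the minimum.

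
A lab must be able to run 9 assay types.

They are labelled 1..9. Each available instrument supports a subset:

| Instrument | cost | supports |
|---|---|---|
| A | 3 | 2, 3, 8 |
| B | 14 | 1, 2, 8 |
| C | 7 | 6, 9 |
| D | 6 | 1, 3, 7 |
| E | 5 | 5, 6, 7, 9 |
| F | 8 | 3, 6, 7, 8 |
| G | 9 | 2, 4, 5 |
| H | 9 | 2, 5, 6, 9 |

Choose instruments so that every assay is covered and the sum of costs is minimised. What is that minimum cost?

A, D, E, G together cover every assay (A ∪ D ∪ E ∪ G = {1, 2, 3, 4, 5, 6, 7, 8, 9}); total cost 3 + 6 + 5 + 9 = 23.
No covering selection has total cost below 23.

23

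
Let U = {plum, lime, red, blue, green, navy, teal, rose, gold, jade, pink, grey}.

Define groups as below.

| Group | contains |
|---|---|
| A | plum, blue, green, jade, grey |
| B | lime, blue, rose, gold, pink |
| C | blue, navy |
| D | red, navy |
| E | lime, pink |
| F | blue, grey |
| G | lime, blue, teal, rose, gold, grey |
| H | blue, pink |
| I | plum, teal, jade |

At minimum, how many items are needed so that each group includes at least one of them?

The 4 items {lime, blue, navy, jade} hit every group.
The groups D, E, F, I are pairwise disjoint, so any hitting set needs a separate item for each — at least 4. Hence 4 is optimal.

4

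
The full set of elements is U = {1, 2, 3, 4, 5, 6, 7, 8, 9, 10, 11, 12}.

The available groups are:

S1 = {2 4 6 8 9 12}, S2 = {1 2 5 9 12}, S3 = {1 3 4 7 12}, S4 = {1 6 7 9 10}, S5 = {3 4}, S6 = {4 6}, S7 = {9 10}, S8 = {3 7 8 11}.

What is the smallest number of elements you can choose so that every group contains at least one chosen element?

3

The 3 elements {4, 8, 9} hit every group.
The groups S2, S6, S8 are pairwise disjoint, so any hitting set needs a separate element for each — at least 3. Hence 3 is optimal.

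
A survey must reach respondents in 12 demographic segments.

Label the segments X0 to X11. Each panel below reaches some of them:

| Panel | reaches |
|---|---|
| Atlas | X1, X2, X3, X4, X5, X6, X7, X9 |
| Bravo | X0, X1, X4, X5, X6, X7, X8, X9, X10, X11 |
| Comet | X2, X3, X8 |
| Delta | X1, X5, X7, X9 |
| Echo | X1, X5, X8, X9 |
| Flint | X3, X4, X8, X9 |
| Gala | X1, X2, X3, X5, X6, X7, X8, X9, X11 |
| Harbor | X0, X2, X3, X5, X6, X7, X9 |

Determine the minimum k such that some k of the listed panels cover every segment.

Take {Bravo, Gala}. Their union is {X0, X1, X2, X3, X4, X5, X6, X7, X8, X9, X10, X11}, which is all 12 segments.
No single panel has all 12 segments (the largest, Bravo, has 10), so 2 is optimal.

2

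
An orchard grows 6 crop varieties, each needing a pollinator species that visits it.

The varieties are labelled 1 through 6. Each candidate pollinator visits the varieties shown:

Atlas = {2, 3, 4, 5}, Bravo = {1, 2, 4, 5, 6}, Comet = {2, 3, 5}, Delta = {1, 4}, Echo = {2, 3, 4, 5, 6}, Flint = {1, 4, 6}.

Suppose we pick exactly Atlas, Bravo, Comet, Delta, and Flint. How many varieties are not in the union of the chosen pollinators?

Union of Atlas, Bravo, Comet, Delta, Flint = {1, 2, 3, 4, 5, 6} — that's every variety, so 0 are uncovered.

0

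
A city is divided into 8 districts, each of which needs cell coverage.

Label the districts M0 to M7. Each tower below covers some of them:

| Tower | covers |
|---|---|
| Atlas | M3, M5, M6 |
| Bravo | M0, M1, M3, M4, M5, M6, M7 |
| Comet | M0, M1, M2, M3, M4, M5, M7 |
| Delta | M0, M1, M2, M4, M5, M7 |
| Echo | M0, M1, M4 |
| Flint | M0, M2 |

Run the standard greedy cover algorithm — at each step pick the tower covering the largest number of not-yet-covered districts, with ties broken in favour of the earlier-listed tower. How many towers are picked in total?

Greedy: pick Bravo (covers 7 new) → pick Comet (covers 1 new). Total picks: 2.

2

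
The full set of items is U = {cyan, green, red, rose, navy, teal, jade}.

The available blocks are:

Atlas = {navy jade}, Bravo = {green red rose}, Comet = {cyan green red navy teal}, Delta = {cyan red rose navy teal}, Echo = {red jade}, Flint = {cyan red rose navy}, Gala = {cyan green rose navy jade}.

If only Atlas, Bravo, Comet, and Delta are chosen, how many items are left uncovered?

Union of Atlas, Bravo, Comet, Delta = {cyan, green, red, rose, navy, teal, jade} — that's every item, so 0 are uncovered.

0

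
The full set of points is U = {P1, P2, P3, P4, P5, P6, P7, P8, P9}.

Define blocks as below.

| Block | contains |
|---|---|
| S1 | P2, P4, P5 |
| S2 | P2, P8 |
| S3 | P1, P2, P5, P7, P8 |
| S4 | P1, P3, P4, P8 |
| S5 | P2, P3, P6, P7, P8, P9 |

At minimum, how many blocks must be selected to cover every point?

Take {S1, S3, S5}. Their union is {P1, P2, P3, P4, P5, P6, P7, P8, P9}, which is all 9 points.
Only S5 contains P6, so S5 is forced; the remaining 3 points need at least 2 more blocks (each remaining block adds at most 2) — so at least 3 blocks are needed, and 3 is optimal.

3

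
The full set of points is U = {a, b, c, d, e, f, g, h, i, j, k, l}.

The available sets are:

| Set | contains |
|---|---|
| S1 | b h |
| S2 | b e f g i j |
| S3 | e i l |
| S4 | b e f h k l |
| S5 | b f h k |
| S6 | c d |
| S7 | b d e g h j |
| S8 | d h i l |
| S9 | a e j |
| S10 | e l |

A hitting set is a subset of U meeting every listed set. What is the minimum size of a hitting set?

3

Take T = {c, e, h}. Each listed set contains at least one of these, so T is a hitting set of size 3.
The sets S5, S6, S9 are pairwise disjoint, so any hitting set needs a separate point for each — at least 3. Hence 3 is optimal.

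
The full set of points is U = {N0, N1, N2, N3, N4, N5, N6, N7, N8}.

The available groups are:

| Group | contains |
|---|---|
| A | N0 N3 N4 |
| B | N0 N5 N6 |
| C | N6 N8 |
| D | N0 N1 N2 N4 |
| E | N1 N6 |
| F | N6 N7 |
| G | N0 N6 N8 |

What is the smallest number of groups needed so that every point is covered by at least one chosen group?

5

A and B and D and F and G together: A ∪ B ∪ D ∪ F ∪ G = {N0, N1, N2, N3, N4, N5, N6, N7, N8} — every point is covered.
No 4 of the 7 groups cover everything (all 35 combinations miss at least one point), so 5 is optimal.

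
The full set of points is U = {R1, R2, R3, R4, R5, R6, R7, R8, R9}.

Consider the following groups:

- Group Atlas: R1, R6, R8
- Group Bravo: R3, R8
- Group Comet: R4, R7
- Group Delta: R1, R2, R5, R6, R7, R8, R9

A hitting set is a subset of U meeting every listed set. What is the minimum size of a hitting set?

2

Take H = {R4, R8}. Each listed group contains at least one of these, so H is a hitting set of size 2.
The groups Bravo, Comet are pairwise disjoint, so any hitting set needs a separate point for each — at least 2. Hence 2 is optimal.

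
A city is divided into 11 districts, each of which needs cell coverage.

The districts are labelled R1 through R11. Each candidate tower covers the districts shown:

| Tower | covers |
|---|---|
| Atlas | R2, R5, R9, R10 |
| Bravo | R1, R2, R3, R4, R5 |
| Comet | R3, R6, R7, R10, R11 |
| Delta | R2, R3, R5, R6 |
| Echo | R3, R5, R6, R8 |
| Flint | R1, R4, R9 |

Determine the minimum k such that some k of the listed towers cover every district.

4

Take {Comet, Delta, Echo, Flint}. Their union is {R1, R2, R3, R4, R5, R6, R7, R8, R9, R10, R11}, which is all 11 districts.
Only Echo contains R8, so Echo is forced; the remaining 7 districts need at least 3 more towers (each remaining tower adds at most 3) — so at least 4 towers are needed, and 4 is optimal.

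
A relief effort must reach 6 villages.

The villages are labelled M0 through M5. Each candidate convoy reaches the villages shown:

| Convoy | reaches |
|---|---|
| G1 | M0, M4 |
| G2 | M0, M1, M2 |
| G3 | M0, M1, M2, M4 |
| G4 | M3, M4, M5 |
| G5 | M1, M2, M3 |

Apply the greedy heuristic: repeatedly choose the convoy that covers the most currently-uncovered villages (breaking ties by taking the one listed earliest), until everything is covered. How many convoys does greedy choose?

Greedy: pick G3 (covers 4 new) → pick G4 (covers 2 new). Total picks: 2.

2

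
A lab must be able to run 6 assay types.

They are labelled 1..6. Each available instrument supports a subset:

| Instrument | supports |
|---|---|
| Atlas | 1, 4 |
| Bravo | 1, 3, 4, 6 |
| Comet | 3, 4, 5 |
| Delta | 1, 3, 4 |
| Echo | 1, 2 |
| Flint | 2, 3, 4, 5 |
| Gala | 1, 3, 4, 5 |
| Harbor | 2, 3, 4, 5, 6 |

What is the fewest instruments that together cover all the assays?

Take {Bravo, Harbor}. Their union is {1, 2, 3, 4, 5, 6}, which is all 6 assays.
No single instrument has all 6 assays (the largest, Harbor, has 5), so 2 is optimal.

2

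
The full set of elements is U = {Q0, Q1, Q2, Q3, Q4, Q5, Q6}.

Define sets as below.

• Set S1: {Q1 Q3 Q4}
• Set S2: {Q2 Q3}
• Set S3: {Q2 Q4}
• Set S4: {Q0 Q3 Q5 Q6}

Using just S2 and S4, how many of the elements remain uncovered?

Union of S2, S4 = {Q0, Q2, Q3, Q5, Q6}.
Not covered: Q1, Q4 — 2 elements.

2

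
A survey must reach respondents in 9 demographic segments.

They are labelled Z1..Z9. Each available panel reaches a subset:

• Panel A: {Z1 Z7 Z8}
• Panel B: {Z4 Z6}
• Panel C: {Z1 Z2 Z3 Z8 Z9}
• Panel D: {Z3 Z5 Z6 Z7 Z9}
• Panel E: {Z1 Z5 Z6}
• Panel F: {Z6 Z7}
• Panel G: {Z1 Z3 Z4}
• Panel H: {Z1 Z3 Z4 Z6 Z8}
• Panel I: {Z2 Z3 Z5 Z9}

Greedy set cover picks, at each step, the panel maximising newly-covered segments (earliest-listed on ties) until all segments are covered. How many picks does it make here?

Greedy: pick C (covers 5 new) → pick D (covers 3 new) → pick B (covers 1 new). Total picks: 3.

3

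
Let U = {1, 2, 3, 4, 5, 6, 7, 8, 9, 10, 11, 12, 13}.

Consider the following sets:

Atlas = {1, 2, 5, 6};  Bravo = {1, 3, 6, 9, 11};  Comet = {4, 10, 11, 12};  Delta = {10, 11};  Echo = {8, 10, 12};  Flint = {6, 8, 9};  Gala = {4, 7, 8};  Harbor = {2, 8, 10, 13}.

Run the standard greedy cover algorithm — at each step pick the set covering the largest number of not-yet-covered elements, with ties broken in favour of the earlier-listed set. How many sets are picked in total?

5

Greedy: pick Bravo (covers 5 new) → pick Harbor (covers 4 new) → pick Comet (covers 2 new) → pick Atlas (covers 1 new) → pick Gala (covers 1 new). Total picks: 5.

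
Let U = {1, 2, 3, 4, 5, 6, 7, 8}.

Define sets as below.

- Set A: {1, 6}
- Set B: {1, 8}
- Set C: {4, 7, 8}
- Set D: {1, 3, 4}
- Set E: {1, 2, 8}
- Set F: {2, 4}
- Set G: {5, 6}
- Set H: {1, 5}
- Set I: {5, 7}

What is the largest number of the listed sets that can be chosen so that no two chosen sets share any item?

3

B, F, I are pairwise disjoint (B={1,8}; F={2,4}; I={5,7}).
Every remaining set overlaps one of these, and no 4 of the listed sets are pairwise disjoint, so 3 is the maximum.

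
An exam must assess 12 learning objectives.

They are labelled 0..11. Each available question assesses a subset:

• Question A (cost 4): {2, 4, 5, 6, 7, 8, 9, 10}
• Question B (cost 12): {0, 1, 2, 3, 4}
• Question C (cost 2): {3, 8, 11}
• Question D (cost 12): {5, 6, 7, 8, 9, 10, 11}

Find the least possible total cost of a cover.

18

A, B, C together cover every objective (A ∪ B ∪ C = {0, 1, 2, 3, 4, 5, 6, 7, 8, 9, 10, 11}); total cost 4 + 12 + 2 = 18.
No covering selection has total cost below 18.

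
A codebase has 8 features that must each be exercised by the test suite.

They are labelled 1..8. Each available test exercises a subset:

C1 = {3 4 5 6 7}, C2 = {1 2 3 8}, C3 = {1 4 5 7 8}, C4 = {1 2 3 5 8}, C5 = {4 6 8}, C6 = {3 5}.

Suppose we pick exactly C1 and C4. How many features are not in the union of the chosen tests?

0

Union of C1, C4 = {1, 2, 3, 4, 5, 6, 7, 8} — that's every feature, so 0 are uncovered.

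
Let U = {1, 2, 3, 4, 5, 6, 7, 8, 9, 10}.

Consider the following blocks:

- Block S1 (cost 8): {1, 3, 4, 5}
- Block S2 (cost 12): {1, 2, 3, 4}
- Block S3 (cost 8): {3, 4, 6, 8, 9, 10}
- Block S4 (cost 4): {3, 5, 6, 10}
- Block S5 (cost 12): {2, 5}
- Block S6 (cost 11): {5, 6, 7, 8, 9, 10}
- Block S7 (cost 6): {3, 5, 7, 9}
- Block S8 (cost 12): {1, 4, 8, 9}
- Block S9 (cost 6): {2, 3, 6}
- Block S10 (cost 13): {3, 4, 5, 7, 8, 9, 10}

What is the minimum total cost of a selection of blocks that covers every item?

S2, S6 together cover every item (S2 ∪ S6 = {1, 2, 3, 4, 5, 6, 7, 8, 9, 10}); total cost 12 + 11 = 23.
The greedy pick S4, S3, S2, S7 costs 30; no covering selection beats 23.

23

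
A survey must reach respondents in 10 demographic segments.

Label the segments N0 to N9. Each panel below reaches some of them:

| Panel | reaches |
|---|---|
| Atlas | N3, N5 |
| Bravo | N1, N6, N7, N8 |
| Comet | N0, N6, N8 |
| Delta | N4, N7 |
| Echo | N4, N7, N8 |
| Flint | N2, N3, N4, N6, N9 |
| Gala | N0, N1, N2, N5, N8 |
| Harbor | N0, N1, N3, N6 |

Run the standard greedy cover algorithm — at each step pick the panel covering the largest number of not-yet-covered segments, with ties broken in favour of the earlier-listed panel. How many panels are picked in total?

Greedy: pick Flint (covers 5 new) → pick Gala (covers 4 new) → pick Bravo (covers 1 new). Total picks: 3.

3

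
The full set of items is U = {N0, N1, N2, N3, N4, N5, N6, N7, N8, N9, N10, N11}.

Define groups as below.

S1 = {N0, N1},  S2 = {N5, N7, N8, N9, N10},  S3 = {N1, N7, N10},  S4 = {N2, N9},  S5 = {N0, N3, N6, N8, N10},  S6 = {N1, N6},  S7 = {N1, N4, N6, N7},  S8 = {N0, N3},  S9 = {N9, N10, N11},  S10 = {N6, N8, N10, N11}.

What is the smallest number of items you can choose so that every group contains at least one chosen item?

4

The 4 items {N1, N3, N6, N9} hit every group.
No choice of 3 items meets every group, so 4 is the minimum.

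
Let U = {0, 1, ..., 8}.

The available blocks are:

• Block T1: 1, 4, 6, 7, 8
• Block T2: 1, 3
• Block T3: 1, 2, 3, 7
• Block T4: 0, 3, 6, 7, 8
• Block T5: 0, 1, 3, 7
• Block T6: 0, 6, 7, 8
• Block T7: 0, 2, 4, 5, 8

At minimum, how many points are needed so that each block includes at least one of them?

2

The 2 points {3, 8} hit every block.
The blocks T2, T7 are pairwise disjoint, so any hitting set needs a separate point for each — at least 2. Hence 2 is optimal.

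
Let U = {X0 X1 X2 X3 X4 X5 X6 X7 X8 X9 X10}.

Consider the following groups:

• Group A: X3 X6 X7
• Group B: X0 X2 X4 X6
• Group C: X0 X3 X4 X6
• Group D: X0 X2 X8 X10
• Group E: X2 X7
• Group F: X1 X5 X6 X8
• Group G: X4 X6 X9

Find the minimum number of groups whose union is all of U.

Take {A, D, F, G}. Their union is {X0, X1, X2, X3, X4, X5, X6, X7, X8, X9, X10}, which is all 11 items.
Only F contains X1, so F is forced; the remaining 7 items need at least 3 more groups (each remaining group adds at most 3) — so at least 4 groups are needed, and 4 is optimal.

4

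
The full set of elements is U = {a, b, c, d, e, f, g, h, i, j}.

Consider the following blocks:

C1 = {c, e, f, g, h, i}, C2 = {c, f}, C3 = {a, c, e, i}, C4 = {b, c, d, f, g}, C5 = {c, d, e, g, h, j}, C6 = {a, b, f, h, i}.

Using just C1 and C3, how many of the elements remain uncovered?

3

Union of C1, C3 = {a, c, e, f, g, h, i}.
Not covered: b, d, j — 3 elements.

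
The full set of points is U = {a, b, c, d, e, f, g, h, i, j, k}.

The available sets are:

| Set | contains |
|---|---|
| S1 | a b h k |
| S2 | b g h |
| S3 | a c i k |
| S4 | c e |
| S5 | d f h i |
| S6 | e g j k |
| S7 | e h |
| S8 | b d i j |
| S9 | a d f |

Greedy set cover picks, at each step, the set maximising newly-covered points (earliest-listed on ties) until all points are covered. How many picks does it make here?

Greedy: pick S1 (covers 4 new) → pick S5 (covers 3 new) → pick S6 (covers 3 new) → pick S3 (covers 1 new). Total picks: 4.

4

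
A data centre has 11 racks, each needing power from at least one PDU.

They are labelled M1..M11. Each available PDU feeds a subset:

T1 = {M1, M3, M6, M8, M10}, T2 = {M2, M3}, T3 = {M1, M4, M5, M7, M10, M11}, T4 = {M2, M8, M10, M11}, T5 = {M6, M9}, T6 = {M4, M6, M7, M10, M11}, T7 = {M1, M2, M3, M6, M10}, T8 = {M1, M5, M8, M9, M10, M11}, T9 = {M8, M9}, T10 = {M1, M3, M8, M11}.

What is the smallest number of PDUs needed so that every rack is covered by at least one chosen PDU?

3

Take {T3, T7, T9}. Their union is {M1, M2, M3, M4, M5, M6, M7, M8, M9, M10, M11}, which is all 11 racks.
No 2 of the 10 PDUs cover everything (all 45 combinations miss at least one rack), so 3 is optimal.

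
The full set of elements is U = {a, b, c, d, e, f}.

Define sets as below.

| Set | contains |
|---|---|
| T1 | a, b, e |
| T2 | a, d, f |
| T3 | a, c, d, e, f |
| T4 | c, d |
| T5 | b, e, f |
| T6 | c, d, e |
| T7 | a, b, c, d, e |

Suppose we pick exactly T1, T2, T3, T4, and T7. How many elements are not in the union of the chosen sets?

Union of T1, T2, T3, T4, T7 = {a, b, c, d, e, f} — that's every element, so 0 are uncovered.

0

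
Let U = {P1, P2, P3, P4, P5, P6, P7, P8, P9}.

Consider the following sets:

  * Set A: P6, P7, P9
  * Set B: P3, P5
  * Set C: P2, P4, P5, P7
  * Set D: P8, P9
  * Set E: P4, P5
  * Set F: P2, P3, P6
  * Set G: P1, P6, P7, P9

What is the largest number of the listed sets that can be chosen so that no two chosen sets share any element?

D, E, F are pairwise disjoint (D={P8,P9}; E={P4,P5}; F={P2,P3,P6}).
Every remaining set overlaps one of these, and no 4 of the listed sets are pairwise disjoint, so 3 is the maximum.

3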